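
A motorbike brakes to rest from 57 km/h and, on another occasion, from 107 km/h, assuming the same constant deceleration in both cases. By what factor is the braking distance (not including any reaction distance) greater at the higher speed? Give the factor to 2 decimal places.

Factor ≈ 3.52

Braking distance d = v²/(2a), so with a fixed, d ∝ v².
Factor = (107/57)² = 1.8772² = 3.5239.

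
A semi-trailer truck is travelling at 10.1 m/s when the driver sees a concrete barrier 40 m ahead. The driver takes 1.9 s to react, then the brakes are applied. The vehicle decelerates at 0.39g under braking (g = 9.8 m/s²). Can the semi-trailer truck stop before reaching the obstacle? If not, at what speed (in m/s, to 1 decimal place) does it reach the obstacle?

a = 0.39 × 9.8 = 3.822 m/s².
Reaction distance = 10.1000 × 1.9 = 19.190 m.
Braking distance = v²/(2a) = 102.010 / 7.644 = 13.345 m.
Total stopping distance = 19.190 + 13.345 = 32.535 m, vs 40 m available — it stops with 40 − 32.535 = 7.465 m to spare.

Yes — it stops about 7.5 m short of the obstacle, so it never reaches it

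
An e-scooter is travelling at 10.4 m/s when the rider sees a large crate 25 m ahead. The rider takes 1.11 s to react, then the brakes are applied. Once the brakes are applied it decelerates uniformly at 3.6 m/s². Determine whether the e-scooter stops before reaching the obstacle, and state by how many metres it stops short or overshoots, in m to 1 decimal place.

Reaction distance = 10.4000 × 1.11 = 11.544 m.
Braking distance = v²/(2a) = 108.160 / 7.200 = 15.022 m.
Total stopping distance = 11.544 + 15.022 = 26.566 m, vs 25 m available — it cannot stop in time and overshoots by 26.566 − 25 = 1.566 m.

No — it overshoots by 1.6 m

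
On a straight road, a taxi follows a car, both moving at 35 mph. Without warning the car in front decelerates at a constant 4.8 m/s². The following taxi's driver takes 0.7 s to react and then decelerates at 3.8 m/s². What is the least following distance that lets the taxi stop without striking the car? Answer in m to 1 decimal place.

Minimum gap ≈ 17.7 m

35 mph × 0.44704 = 15.6464 m/s.
Leader travels v²/(2a_L) = 244.810 / 9.600 = 25.501 m before stopping.
Follower covers v·t_r = 15.6464 × 0.7 = 10.952 m while reacting, then v²/(2a_F) = 244.810 / 7.600 = 32.212 m while braking, for a total of 10.952 + 32.212 = 43.164 m.
Since a_F ≤ a_L and the follower starts braking later, the follower is never slower than the leader, so the closest approach is when both have stopped.
Minimum gap = 43.164 − 25.501 = 17.663 m.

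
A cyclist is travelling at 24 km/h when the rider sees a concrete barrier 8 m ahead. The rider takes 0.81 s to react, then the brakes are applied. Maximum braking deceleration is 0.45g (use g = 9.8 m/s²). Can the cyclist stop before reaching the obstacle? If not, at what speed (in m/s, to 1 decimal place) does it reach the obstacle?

No — it strikes the obstacle at 4.6 m/s

24 km/h ÷ 3.6 = 6.6667 m/s.
a = 0.45 × 9.8 = 4.410 m/s².
Reaction distance = 6.6667 × 0.81 = 5.400 m.
Braking distance needed to stop: v²/(2a) = 44.445 / 8.820 = 5.039 m, so total needed = 5.400 + 5.039 = 10.439 m > 8 m — it cannot stop.
Distance remaining when braking begins: 8 − 5.400 = 2.600 m.
v² = v₀² − 2a·d = 44.445 − 2 × 4.410 × 2.600 = 21.513 m²/s².
v = √21.513 = 4.638 m/s.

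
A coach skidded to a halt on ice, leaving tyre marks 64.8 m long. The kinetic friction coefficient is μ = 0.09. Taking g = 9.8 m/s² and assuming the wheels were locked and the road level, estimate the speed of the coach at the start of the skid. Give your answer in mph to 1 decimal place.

Deceleration a = μg = 0.09 × 9.8 = 0.882 m/s².
v = √(2a·d) = √(2 × 0.882 × 64.8) = √114.307 = 10.6914 m/s.
= 10.6914 ÷ 0.44704 = 23.916 mph.

Initial speed ≈ 23.9 mph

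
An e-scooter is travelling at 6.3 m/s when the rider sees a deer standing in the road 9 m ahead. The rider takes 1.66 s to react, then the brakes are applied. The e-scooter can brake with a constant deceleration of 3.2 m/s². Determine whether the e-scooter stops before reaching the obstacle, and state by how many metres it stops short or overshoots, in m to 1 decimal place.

Reaction distance = 6.3000 × 1.66 = 10.458 m.
Braking distance = v²/(2a) = 39.690 / 6.400 = 6.202 m.
Total stopping distance = 10.458 + 6.202 = 16.660 m, vs 9 m available — it cannot stop in time and overshoots by 16.660 − 9 = 7.660 m.

No — it overshoots by 7.7 m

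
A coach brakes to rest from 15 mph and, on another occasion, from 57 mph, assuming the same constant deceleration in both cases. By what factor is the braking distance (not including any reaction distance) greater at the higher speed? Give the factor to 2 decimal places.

Braking distance d = v²/(2a), so with a fixed, d ∝ v².
Factor = (57/15)² = 3.8000² = 14.4400.

Factor ≈ 14.44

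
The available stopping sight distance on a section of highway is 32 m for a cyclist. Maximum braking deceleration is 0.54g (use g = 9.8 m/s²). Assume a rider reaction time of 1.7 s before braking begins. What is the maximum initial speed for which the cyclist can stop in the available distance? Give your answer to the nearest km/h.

Maximum speed ≈ 41 km/h

a = 0.54 × 9.8 = 5.292 m/s².
Stopping distance: v·t_r + v²/(2a) = 32 with t_r = 1.7 s and a = 5.292 m/s².
So v² + 17.993 v − 338.69 = 0.
Positive root: v = −a·t_r + √((a·t_r)² + 2a·d) = −8.996 + √(80.928 + 338.69) = 11.4886 m/s.
11.4886 m/s × 3.6 = 41.359 km/h.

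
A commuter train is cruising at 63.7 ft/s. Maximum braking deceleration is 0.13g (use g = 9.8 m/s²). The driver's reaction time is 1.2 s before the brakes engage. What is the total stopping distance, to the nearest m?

Total stopping distance ≈ 171 m

63.7 ft/s × 0.3048 = 19.4158 m/s.
a = 0.13 × 9.8 = 1.274 m/s².
Reaction distance = v·t_r = 19.4158 × 1.2 = 23.299 m.
Braking distance = v²/(2a) = 19.4158² / (2 × 1.274) = 376.973 / 2.548 = 147.949 m.
Total = 23.299 + 147.949 = 171.248 m.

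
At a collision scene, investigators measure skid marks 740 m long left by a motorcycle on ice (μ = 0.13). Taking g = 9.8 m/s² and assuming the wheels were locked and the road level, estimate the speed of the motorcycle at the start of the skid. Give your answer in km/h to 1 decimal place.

Initial speed ≈ 156.3 km/h

Deceleration a = μg = 0.13 × 9.8 = 1.274 m/s².
v = √(2a·d) = √(2 × 1.274 × 740) = √1885.520 = 43.4226 m/s.
= 43.4226 × 3.6 = 156.321 km/h.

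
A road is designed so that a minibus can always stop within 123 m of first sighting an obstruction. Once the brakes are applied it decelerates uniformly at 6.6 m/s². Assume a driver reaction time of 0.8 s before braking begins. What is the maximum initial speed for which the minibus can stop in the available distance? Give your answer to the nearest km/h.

Maximum speed ≈ 127 km/h

Stopping distance: v·t_r + v²/(2a) = 123 with t_r = 0.8 s and a = 6.600 m/s².
So v² + 10.560 v − 1623.60 = 0.
Positive root: v = −a·t_r + √((a·t_r)² + 2a·d) = −5.280 + √(27.878 + 1623.60) = 35.3584 m/s.
35.3584 m/s × 3.6 = 127.290 km/h.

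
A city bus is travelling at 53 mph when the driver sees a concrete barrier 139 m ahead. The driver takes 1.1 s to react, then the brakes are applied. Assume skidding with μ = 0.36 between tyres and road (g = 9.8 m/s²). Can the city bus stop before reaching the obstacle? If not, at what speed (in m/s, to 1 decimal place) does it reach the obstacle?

Yes — it stops about 33.4 m short of the obstacle, so it never reaches it

53 mph × 0.44704 = 23.6931 m/s.
a = μg = 0.36 × 9.8 = 3.528 m/s².
Reaction distance = 23.6931 × 1.1 = 26.062 m.
Braking distance = v²/(2a) = 561.363 / 7.056 = 79.558 m.
Total stopping distance = 26.062 + 79.558 = 105.620 m, vs 139 m available — it stops with 139 − 105.620 = 33.380 m to spare.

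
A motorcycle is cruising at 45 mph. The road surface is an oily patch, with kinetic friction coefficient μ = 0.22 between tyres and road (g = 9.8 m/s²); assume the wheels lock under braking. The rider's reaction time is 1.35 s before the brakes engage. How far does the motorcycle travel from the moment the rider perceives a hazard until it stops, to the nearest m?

45 mph × 0.44704 = 20.1168 m/s.
a = μg = 0.22 × 9.8 = 2.156 m/s².
Reaction distance = v·t_r = 20.1168 × 1.35 = 27.158 m.
Braking distance = v²/(2a) = 20.1168² / (2 × 2.156) = 404.686 / 4.312 = 93.851 m.
Total = 27.158 + 93.851 = 121.009 m.

Total stopping distance ≈ 121 m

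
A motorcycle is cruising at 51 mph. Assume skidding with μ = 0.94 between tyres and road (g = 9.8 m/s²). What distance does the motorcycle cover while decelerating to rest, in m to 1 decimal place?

Braking distance ≈ 28.2 m

51 mph × 0.44704 = 22.7990 m/s.
a = μg = 0.94 × 9.8 = 9.212 m/s².
Braking distance = v²/(2a) = 22.7990² / (2 × 9.212) = 519.794 / 18.424 = 28.213 m.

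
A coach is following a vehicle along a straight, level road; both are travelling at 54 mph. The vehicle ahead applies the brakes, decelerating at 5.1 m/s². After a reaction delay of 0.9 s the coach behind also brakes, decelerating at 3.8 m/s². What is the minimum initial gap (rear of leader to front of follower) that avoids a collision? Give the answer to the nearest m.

54 mph × 0.44704 = 24.1402 m/s.
Leader travels v²/(2a_L) = 582.749 / 10.200 = 57.132 m before stopping.
Follower covers v·t_r = 24.1402 × 0.9 = 21.726 m while reacting, then v²/(2a_F) = 582.749 / 7.600 = 76.678 m while braking, for a total of 21.726 + 76.678 = 98.404 m.
Since a_F ≤ a_L and the follower starts braking later, the follower is never slower than the leader, so the closest approach is when both have stopped.
Minimum gap = 98.404 − 57.132 = 41.272 m.

Minimum gap ≈ 41 m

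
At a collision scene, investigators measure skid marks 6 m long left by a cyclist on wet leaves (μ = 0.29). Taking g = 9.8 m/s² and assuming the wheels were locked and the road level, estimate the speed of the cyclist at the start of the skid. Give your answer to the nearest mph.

Deceleration a = μg = 0.29 × 9.8 = 2.842 m/s².
v = √(2a·d) = √(2 × 2.842 × 6) = √34.104 = 5.8399 m/s.
= 5.8399 ÷ 0.44704 = 13.063 mph.

Initial speed ≈ 13 mph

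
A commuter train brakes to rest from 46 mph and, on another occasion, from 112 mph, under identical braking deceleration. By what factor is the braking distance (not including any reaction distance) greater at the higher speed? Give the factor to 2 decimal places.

Factor ≈ 5.93

Braking distance d = v²/(2a), so with a fixed, d ∝ v².
Factor = (112/46)² = 2.4348² = 5.9283.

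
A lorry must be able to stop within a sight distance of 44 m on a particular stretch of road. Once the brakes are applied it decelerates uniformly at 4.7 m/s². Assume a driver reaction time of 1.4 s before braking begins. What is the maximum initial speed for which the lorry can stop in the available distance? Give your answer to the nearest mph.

Maximum speed ≈ 33 mph

Stopping distance: v·t_r + v²/(2a) = 44 with t_r = 1.4 s and a = 4.700 m/s².
So v² + 13.160 v − 413.60 = 0.
Positive root: v = −a·t_r + √((a·t_r)² + 2a·d) = −6.580 + √(43.296 + 413.60) = 14.7951 m/s.
14.7951 m/s ÷ 0.44704 = 33.096 mph.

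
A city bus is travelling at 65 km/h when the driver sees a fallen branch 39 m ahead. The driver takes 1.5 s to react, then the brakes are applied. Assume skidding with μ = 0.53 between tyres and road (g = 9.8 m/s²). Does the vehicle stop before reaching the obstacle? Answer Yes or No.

65 km/h ÷ 3.6 = 18.0556 m/s.
a = μg = 0.53 × 9.8 = 5.194 m/s².
Reaction distance = 18.0556 × 1.5 = 27.083 m.
Braking distance = v²/(2a) = 326.005 / 10.388 = 31.383 m.
Total stopping distance = 27.083 + 31.383 = 58.466 m, vs 39 m available — it cannot stop in time and overshoots by 58.466 − 39 = 19.466 m.

No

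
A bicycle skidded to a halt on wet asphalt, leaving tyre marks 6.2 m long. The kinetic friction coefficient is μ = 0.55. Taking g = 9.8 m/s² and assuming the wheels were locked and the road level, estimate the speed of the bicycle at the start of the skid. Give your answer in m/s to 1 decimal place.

Initial speed ≈ 8.2 m/s

Deceleration a = μg = 0.55 × 9.8 = 5.390 m/s².
v = √(2a·d) = √(2 × 5.390 × 6.2) = √66.836 = 8.1753 m/s.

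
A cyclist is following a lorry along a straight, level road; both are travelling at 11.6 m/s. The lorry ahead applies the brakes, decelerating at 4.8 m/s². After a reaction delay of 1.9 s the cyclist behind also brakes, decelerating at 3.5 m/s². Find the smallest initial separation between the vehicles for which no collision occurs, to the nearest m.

Leader travels v²/(2a_L) = 134.560 / 9.600 = 14.017 m before stopping.
Follower covers v·t_r = 11.6000 × 1.9 = 22.040 m while reacting, then v²/(2a_F) = 134.560 / 7.000 = 19.223 m while braking, for a total of 22.040 + 19.223 = 41.263 m.
Since a_F ≤ a_L and the follower starts braking later, the follower is never slower than the leader, so the closest approach is when both have stopped.
Minimum gap = 41.263 − 14.017 = 27.246 m.

Minimum gap ≈ 27 m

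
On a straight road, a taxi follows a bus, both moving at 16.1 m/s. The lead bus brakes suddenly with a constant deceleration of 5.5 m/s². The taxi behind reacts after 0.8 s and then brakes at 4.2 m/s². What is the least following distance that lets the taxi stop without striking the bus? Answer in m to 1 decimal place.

Minimum gap ≈ 20.2 m

Leader travels v²/(2a_L) = 259.210 / 11.000 = 23.565 m before stopping.
Follower covers v·t_r = 16.1000 × 0.8 = 12.880 m while reacting, then v²/(2a_F) = 259.210 / 8.400 = 30.858 m while braking, for a total of 12.880 + 30.858 = 43.738 m.
Since a_F ≤ a_L and the follower starts braking later, the follower is never slower than the leader, so the closest approach is when both have stopped.
Minimum gap = 43.738 − 23.565 = 20.173 m.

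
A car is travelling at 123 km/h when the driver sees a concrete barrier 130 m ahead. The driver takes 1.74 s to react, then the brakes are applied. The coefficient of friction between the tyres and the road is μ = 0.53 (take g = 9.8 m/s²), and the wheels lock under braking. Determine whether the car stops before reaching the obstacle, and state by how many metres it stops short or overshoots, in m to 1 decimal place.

No — it overshoots by 41.8 m

123 km/h ÷ 3.6 = 34.1667 m/s.
a = μg = 0.53 × 9.8 = 5.194 m/s².
Reaction distance = 34.1667 × 1.74 = 59.450 m.
Braking distance = v²/(2a) = 1167.363 / 10.388 = 112.376 m.
Total stopping distance = 59.450 + 112.376 = 171.826 m, vs 130 m available — it cannot stop in time and overshoots by 171.826 − 130 = 41.826 m.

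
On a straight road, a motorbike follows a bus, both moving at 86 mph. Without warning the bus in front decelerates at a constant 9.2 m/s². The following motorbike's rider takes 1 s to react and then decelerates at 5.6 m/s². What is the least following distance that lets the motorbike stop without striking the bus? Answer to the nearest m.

Minimum gap ≈ 90 m

86 mph × 0.44704 = 38.4454 m/s.
Leader travels v²/(2a_L) = 1478.049 / 18.400 = 80.329 m before stopping.
Follower covers v·t_r = 38.4454 × 1 = 38.445 m while reacting, then v²/(2a_F) = 1478.049 / 11.200 = 131.969 m while braking, for a total of 38.445 + 131.969 = 170.414 m.
Since a_F ≤ a_L and the follower starts braking later, the follower is never slower than the leader, so the closest approach is when both have stopped.
Minimum gap = 170.414 − 80.329 = 90.085 m.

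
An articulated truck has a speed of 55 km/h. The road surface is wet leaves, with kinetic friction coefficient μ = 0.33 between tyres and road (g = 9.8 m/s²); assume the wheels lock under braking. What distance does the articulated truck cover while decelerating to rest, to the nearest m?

Braking distance ≈ 36 m

55 km/h ÷ 3.6 = 15.2778 m/s.
a = μg = 0.33 × 9.8 = 3.234 m/s².
Braking distance = v²/(2a) = 15.2778² / (2 × 3.234) = 233.411 / 6.468 = 36.087 m.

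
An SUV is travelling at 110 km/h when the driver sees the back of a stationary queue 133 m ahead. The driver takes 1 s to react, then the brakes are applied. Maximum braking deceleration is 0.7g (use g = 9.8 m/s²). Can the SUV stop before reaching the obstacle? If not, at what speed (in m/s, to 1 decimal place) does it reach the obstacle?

110 km/h ÷ 3.6 = 30.5556 m/s.
a = 0.7 × 9.8 = 6.860 m/s².
Reaction distance = 30.5556 × 1 = 30.556 m.
Braking distance = v²/(2a) = 933.645 / 13.720 = 68.050 m.
Total stopping distance = 30.556 + 68.050 = 98.606 m, vs 133 m available — it stops with 133 − 98.606 = 34.394 m to spare.

Yes — it stops about 34.4 m short of the obstacle, so it never reaches it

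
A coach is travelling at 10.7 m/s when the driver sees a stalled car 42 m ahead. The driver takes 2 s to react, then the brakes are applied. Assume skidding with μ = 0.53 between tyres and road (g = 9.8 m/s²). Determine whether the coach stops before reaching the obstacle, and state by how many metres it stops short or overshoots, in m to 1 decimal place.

Yes — it stops 9.6 m short of the obstacle

a = μg = 0.53 × 9.8 = 5.194 m/s².
Reaction distance = 10.7000 × 2 = 21.400 m.
Braking distance = v²/(2a) = 114.490 / 10.388 = 11.021 m.
Total stopping distance = 21.400 + 11.021 = 32.421 m, vs 42 m available — it stops with 42 − 32.421 = 9.579 m to spare.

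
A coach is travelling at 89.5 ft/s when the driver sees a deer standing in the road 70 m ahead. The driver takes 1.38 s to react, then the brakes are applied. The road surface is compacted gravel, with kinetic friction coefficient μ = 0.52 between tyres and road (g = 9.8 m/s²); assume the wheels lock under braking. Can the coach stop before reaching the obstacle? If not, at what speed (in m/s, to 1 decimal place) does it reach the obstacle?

89.5 ft/s × 0.3048 = 27.2796 m/s.
a = μg = 0.52 × 9.8 = 5.096 m/s².
Reaction distance = 27.2796 × 1.38 = 37.646 m.
Braking distance needed to stop: v²/(2a) = 744.177 / 10.192 = 73.016 m, so total needed = 37.646 + 73.016 = 110.662 m > 70 m — it cannot stop.
Distance remaining when braking begins: 70 − 37.646 = 32.354 m.
v² = v₀² − 2a·d = 744.177 − 2 × 5.096 × 32.354 = 414.425 m²/s².
v = √414.425 = 20.357 m/s.

No — it strikes the obstacle at 20.4 m/s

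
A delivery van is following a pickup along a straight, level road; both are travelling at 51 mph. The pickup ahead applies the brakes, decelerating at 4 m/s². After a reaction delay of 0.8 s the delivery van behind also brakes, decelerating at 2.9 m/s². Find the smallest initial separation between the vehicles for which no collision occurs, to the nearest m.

51 mph × 0.44704 = 22.7990 m/s.
Leader travels v²/(2a_L) = 519.794 / 8.000 = 64.974 m before stopping.
Follower covers v·t_r = 22.7990 × 0.8 = 18.239 m while reacting, then v²/(2a_F) = 519.794 / 5.800 = 89.620 m while braking, for a total of 18.239 + 89.620 = 107.859 m.
Since a_F ≤ a_L and the follower starts braking later, the follower is never slower than the leader, so the closest approach is when both have stopped.
Minimum gap = 107.859 − 64.974 = 42.885 m.

Minimum gap ≈ 43 m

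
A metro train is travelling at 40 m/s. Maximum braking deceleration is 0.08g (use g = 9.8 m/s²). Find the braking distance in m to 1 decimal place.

Braking distance ≈ 1020.4 m

a = 0.08 × 9.8 = 0.784 m/s².
Braking distance = v²/(2a) = 40.0000² / (2 × 0.784) = 1600.000 / 1.568 = 1020.408 m.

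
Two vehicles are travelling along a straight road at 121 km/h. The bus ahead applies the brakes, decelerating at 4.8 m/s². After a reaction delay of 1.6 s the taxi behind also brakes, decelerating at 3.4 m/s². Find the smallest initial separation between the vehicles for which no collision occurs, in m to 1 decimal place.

121 km/h ÷ 3.6 = 33.6111 m/s.
Leader travels v²/(2a_L) = 1129.706 / 9.600 = 117.678 m before stopping.
Follower covers v·t_r = 33.6111 × 1.6 = 53.778 m while reacting, then v²/(2a_F) = 1129.706 / 6.800 = 166.133 m while braking, for a total of 53.778 + 166.133 = 219.911 m.
Since a_F ≤ a_L and the follower starts braking later, the follower is never slower than the leader, so the closest approach is when both have stopped.
Minimum gap = 219.911 − 117.678 = 102.233 m.

Minimum gap ≈ 102.2 m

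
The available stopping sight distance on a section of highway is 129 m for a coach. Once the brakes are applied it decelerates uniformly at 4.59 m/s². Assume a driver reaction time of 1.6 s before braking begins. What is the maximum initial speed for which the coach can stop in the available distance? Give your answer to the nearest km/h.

Stopping distance: v·t_r + v²/(2a) = 129 with t_r = 1.6 s and a = 4.590 m/s².
So v² + 14.688 v − 1184.22 = 0.
Positive root: v = −a·t_r + √((a·t_r)² + 2a·d) = −7.344 + √(53.934 + 1184.22) = 27.8434 m/s.
27.8434 m/s × 3.6 = 100.236 km/h.

Maximum speed ≈ 100 km/h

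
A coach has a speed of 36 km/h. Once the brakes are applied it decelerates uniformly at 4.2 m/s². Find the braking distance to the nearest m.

36 km/h ÷ 3.6 = 10.0000 m/s.
Braking distance = v²/(2a) = 10.0000² / (2 × 4.200) = 100.000 / 8.400 = 11.905 m.

Braking distance ≈ 12 m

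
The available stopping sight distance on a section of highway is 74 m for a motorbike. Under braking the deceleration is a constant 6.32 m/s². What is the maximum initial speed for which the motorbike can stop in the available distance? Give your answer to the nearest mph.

Maximum speed ≈ 68 mph

v²/(2a) = d ⇒ v = √(2 × 6.320 × 74) = √935.36 = 30.5837 m/s.
30.5837 m/s ÷ 0.44704 = 68.414 mph.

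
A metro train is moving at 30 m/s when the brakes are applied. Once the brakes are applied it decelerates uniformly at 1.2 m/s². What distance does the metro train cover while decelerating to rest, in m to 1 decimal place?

Braking distance = v²/(2a) = 30.0000² / (2 × 1.200) = 900.000 / 2.400 = 375.000 m.

Braking distance ≈ 375.0 m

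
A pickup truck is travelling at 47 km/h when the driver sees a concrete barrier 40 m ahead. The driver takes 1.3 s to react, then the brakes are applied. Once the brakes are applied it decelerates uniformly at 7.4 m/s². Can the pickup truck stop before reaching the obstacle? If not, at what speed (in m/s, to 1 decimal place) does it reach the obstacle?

47 km/h ÷ 3.6 = 13.0556 m/s.
Reaction distance = 13.0556 × 1.3 = 16.972 m.
Braking distance = v²/(2a) = 170.449 / 14.800 = 11.517 m.
Total stopping distance = 16.972 + 11.517 = 28.489 m, vs 40 m available — it stops with 40 − 28.489 = 11.511 m to spare.

Yes — it stops about 11.5 m short of the obstacle, so it never reaches it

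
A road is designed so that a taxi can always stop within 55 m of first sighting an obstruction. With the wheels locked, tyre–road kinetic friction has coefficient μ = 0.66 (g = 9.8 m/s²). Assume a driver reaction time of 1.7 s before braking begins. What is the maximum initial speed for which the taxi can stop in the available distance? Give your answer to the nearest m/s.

Maximum speed ≈ 18 m/s

a = μg = 0.66 × 9.8 = 6.468 m/s².
Stopping distance: v·t_r + v²/(2a) = 55 with t_r = 1.7 s and a = 6.468 m/s².
So v² + 21.991 v − 711.48 = 0.
Positive root: v = −a·t_r + √((a·t_r)² + 2a·d) = −10.996 + √(120.912 + 711.48) = 17.8552 m/s.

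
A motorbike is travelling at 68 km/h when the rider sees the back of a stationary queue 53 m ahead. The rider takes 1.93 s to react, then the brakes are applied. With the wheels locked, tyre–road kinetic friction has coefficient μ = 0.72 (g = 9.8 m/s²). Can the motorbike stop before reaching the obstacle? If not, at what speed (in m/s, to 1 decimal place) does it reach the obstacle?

68 km/h ÷ 3.6 = 18.8889 m/s.
a = μg = 0.72 × 9.8 = 7.056 m/s².
Reaction distance = 18.8889 × 1.93 = 36.456 m.
Braking distance needed to stop: v²/(2a) = 356.791 / 14.112 = 25.283 m, so total needed = 36.456 + 25.283 = 61.739 m > 53 m — it cannot stop.
Distance remaining when braking begins: 53 − 36.456 = 16.544 m.
v² = v₀² − 2a·d = 356.791 − 2 × 7.056 × 16.544 = 123.322 m²/s².
v = √123.322 = 11.105 m/s.

No — it strikes the obstacle at 11.1 m/s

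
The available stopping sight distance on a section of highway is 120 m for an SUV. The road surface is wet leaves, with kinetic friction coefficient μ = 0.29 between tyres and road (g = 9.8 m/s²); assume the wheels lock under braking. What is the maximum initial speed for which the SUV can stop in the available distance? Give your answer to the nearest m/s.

a = μg = 0.29 × 9.8 = 2.842 m/s².
v²/(2a) = d ⇒ v = √(2 × 2.842 × 120) = √682.08 = 26.1167 m/s.

Maximum speed ≈ 26 m/s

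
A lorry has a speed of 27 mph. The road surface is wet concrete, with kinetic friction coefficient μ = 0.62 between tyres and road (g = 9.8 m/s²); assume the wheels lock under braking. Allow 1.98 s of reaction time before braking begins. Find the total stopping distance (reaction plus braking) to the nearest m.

Total stopping distance ≈ 36 m

27 mph × 0.44704 = 12.0701 m/s.
a = μg = 0.62 × 9.8 = 6.076 m/s².
Reaction distance = v·t_r = 12.0701 × 1.98 = 23.899 m.
Braking distance = v²/(2a) = 12.0701² / (2 × 6.076) = 145.687 / 12.152 = 11.989 m.
Total = 23.899 + 11.989 = 35.888 m.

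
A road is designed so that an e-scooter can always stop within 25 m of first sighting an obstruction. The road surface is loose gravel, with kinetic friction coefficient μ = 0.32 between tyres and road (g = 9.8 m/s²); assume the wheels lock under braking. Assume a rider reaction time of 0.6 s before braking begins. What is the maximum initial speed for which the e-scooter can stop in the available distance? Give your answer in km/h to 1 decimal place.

a = μg = 0.32 × 9.8 = 3.136 m/s².
Stopping distance: v·t_r + v²/(2a) = 25 with t_r = 0.6 s and a = 3.136 m/s².
So v² + 3.763 v − 156.80 = 0.
Positive root: v = −a·t_r + √((a·t_r)² + 2a·d) = −1.882 + √(3.542 + 156.80) = 10.7806 m/s.
10.7806 m/s × 3.6 = 38.810 km/h.

Maximum speed ≈ 38.8 km/h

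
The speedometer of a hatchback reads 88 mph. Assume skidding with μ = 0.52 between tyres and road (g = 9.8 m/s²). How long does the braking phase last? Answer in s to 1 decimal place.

88 mph × 0.44704 = 39.3395 m/s.
a = μg = 0.52 × 9.8 = 5.096 m/s².
Braking time = v/a = 39.3395 / 5.096 = 7.720 s.

Braking time ≈ 7.7 s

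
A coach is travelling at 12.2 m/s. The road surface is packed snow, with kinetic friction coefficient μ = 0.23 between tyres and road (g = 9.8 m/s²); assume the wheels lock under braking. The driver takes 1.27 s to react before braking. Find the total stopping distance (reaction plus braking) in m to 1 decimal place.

Total stopping distance ≈ 48.5 m

a = μg = 0.23 × 9.8 = 2.254 m/s².
Reaction distance = v·t_r = 12.2000 × 1.27 = 15.494 m.
Braking distance = v²/(2a) = 12.2000² / (2 × 2.254) = 148.840 / 4.508 = 33.017 m.
Total = 15.494 + 33.017 = 48.511 m.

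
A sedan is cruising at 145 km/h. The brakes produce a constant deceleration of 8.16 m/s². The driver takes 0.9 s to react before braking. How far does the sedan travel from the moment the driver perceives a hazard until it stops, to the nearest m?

145 km/h ÷ 3.6 = 40.2778 m/s.
Reaction distance = v·t_r = 40.2778 × 0.9 = 36.250 m.
Braking distance = v²/(2a) = 40.2778² / (2 × 8.160) = 1622.301 / 16.320 = 99.406 m.
Total = 36.250 + 99.406 = 135.656 m.

Total stopping distance ≈ 136 m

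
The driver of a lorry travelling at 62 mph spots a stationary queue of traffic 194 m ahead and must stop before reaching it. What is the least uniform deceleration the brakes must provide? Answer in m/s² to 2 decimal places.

62 mph × 0.44704 = 27.7165 m/s.
v² = 2a·d ⇒ a = v²/(2d) = 27.7165² / (2 × 194.000) = 768.204 / 388.000 = 1.9799 m/s².

Required deceleration ≈ 1.98 m/s²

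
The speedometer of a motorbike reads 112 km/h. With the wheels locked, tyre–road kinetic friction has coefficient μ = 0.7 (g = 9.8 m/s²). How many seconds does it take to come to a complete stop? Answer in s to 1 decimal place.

112 km/h ÷ 3.6 = 31.1111 m/s.
a = μg = 0.7 × 9.8 = 6.860 m/s².
Braking time = v/a = 31.1111 / 6.860 = 4.535 s.

Braking time ≈ 4.5 s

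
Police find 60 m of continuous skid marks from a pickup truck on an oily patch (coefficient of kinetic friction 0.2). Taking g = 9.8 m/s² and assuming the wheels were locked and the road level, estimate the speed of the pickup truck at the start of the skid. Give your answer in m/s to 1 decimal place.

Initial speed ≈ 15.3 m/s

Deceleration a = μg = 0.2 × 9.8 = 1.960 m/s².
v = √(2a·d) = √(2 × 1.960 × 60) = √235.200 = 15.3362 m/s.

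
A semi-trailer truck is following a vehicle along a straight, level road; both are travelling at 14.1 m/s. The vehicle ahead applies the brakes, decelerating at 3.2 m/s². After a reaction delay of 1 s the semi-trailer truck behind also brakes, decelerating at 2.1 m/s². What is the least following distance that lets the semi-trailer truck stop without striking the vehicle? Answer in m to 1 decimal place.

Minimum gap ≈ 30.4 m

Leader travels v²/(2a_L) = 198.810 / 6.400 = 31.064 m before stopping.
Follower covers v·t_r = 14.1000 × 1 = 14.100 m while reacting, then v²/(2a_F) = 198.810 / 4.200 = 47.336 m while braking, for a total of 14.100 + 47.336 = 61.436 m.
Since a_F ≤ a_L and the follower starts braking later, the follower is never slower than the leader, so the closest approach is when both have stopped.
Minimum gap = 61.436 − 31.064 = 30.372 m.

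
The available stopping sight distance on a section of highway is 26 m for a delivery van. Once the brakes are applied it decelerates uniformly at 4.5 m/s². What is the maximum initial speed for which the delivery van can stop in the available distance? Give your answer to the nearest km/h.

v²/(2a) = d ⇒ v = √(2 × 4.500 × 26) = √234.00 = 15.2971 m/s.
15.2971 m/s × 3.6 = 55.070 km/h.

Maximum speed ≈ 55 km/h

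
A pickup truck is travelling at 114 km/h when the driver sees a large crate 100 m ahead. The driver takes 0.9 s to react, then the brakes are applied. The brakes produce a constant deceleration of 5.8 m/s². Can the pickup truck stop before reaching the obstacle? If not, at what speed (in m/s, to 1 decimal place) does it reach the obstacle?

114 km/h ÷ 3.6 = 31.6667 m/s.
Reaction distance = 31.6667 × 0.9 = 28.500 m.
Braking distance needed to stop: v²/(2a) = 1002.780 / 11.600 = 86.447 m, so total needed = 28.500 + 86.447 = 114.947 m > 100 m — it cannot stop.
Distance remaining when braking begins: 100 − 28.500 = 71.500 m.
v² = v₀² − 2a·d = 1002.780 − 2 × 5.800 × 71.500 = 173.380 m²/s².
v = √173.380 = 13.167 m/s.

No — it strikes the obstacle at 13.2 m/s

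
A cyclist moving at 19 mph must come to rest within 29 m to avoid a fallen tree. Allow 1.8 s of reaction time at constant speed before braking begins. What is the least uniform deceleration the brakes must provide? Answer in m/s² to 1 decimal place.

19 mph × 0.44704 = 8.4938 m/s.
Distance covered during reaction = 8.4938 × 1.8 = 15.289 m.
Distance available for braking: 29 − 15.289 = 13.711 m.
v² = 2a·d ⇒ a = v²/(2d) = 8.4938² / (2 × 13.711) = 72.145 / 27.422 = 2.6309 m/s².

Required deceleration ≈ 2.6 m/s²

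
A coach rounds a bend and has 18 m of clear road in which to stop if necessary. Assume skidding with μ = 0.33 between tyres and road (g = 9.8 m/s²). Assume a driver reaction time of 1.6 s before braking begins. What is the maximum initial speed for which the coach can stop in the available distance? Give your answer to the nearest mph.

Maximum speed ≈ 15 mph

a = μg = 0.33 × 9.8 = 3.234 m/s².
Stopping distance: v·t_r + v²/(2a) = 18 with t_r = 1.6 s and a = 3.234 m/s².
So v² + 10.349 v − 116.42 = 0.
Positive root: v = −a·t_r + √((a·t_r)² + 2a·d) = −5.174 + √(26.770 + 116.42) = 6.7922 m/s.
6.7922 m/s ÷ 0.44704 = 15.194 mph.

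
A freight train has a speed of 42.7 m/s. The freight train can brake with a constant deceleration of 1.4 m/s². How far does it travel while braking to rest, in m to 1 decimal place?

Braking distance = v²/(2a) = 42.7000² / (2 × 1.400) = 1823.290 / 2.800 = 651.175 m.

Braking distance ≈ 651.2 m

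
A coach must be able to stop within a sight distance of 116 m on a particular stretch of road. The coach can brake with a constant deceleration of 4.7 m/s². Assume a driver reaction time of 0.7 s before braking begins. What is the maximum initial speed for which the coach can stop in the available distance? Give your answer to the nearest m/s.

Stopping distance: v·t_r + v²/(2a) = 116 with t_r = 0.7 s and a = 4.700 m/s².
So v² + 6.580 v − 1090.40 = 0.
Positive root: v = −a·t_r + √((a·t_r)² + 2a·d) = −3.290 + √(10.824 + 1090.40) = 29.8947 m/s.

Maximum speed ≈ 30 m/s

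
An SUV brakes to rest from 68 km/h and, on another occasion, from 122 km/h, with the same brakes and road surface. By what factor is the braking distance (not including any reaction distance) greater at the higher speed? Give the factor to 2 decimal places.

Factor ≈ 3.22

Braking distance d = v²/(2a), so with a fixed, d ∝ v².
Factor = (122/68)² = 1.7941² = 3.2188.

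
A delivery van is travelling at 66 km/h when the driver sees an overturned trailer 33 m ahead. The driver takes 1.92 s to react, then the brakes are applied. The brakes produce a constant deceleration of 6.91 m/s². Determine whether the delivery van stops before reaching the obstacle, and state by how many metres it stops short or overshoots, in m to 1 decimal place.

66 km/h ÷ 3.6 = 18.3333 m/s.
Reaction distance = 18.3333 × 1.92 = 35.200 m.
Braking distance = v²/(2a) = 336.110 / 13.820 = 24.321 m.
Total stopping distance = 35.200 + 24.321 = 59.521 m, vs 33 m available — it cannot stop in time and overshoots by 59.521 − 33 = 26.521 m.

No — it overshoots by 26.5 m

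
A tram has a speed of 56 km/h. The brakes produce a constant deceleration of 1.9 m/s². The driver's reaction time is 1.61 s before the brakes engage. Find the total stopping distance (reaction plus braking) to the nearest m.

56 km/h ÷ 3.6 = 15.5556 m/s.
Reaction distance = v·t_r = 15.5556 × 1.61 = 25.045 m.
Braking distance = v²/(2a) = 15.5556² / (2 × 1.900) = 241.977 / 3.800 = 63.678 m.
Total = 25.045 + 63.678 = 88.723 m.

Total stopping distance ≈ 89 m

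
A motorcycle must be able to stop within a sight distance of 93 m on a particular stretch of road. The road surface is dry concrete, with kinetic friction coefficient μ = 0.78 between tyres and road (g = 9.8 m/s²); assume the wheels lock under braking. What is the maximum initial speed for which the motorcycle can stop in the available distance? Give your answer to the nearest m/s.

Maximum speed ≈ 38 m/s

a = μg = 0.78 × 9.8 = 7.644 m/s².
v²/(2a) = d ⇒ v = √(2 × 7.644 × 93) = √1421.78 = 37.7065 m/s.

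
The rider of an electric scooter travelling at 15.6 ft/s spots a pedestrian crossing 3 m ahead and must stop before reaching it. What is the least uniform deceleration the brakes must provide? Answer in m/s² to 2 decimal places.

Required deceleration ≈ 3.77 m/s²

15.6 ft/s × 0.3048 = 4.7549 m/s.
v² = 2a·d ⇒ a = v²/(2d) = 4.7549² / (2 × 3.000) = 22.609 / 6.000 = 3.7682 m/s².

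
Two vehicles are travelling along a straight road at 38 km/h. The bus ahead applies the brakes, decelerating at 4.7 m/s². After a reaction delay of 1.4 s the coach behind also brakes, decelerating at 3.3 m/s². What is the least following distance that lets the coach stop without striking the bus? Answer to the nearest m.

38 km/h ÷ 3.6 = 10.5556 m/s.
Leader travels v²/(2a_L) = 111.421 / 9.400 = 11.853 m before stopping.
Follower covers v·t_r = 10.5556 × 1.4 = 14.778 m while reacting, then v²/(2a_F) = 111.421 / 6.600 = 16.882 m while braking, for a total of 14.778 + 16.882 = 31.660 m.
Since a_F ≤ a_L and the follower starts braking later, the follower is never slower than the leader, so the closest approach is when both have stopped.
Minimum gap = 31.660 − 11.853 = 19.807 m.

Minimum gap ≈ 20 m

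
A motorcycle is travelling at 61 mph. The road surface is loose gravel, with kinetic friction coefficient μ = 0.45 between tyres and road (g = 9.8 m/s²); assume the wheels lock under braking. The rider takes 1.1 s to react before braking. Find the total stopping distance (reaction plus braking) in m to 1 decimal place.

Total stopping distance ≈ 114.3 m

61 mph × 0.44704 = 27.2694 m/s.
a = μg = 0.45 × 9.8 = 4.410 m/s².
Reaction distance = v·t_r = 27.2694 × 1.1 = 29.996 m.
Braking distance = v²/(2a) = 27.2694² / (2 × 4.410) = 743.620 / 8.820 = 84.311 m.
Total = 29.996 + 84.311 = 114.307 m.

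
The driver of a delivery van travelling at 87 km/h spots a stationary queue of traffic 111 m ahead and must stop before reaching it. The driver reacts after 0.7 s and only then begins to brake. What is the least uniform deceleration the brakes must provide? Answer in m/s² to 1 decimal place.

87 km/h ÷ 3.6 = 24.1667 m/s.
Distance covered during reaction = 24.1667 × 0.7 = 16.917 m.
Distance available for braking: 111 − 16.917 = 94.083 m.
v² = 2a·d ⇒ a = v²/(2d) = 24.1667² / (2 × 94.083) = 584.029 / 188.166 = 3.1038 m/s².

Required deceleration ≈ 3.1 m/s²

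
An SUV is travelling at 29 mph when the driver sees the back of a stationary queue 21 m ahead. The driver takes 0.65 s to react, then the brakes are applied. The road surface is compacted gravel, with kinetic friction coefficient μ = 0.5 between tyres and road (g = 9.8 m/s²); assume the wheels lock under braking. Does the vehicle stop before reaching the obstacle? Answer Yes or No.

No

29 mph × 0.44704 = 12.9642 m/s.
a = μg = 0.5 × 9.8 = 4.900 m/s².
Reaction distance = 12.9642 × 0.65 = 8.427 m.
Braking distance = v²/(2a) = 168.070 / 9.800 = 17.150 m.
Total stopping distance = 8.427 + 17.150 = 25.577 m, vs 21 m available — it cannot stop in time and overshoots by 25.577 − 21 = 4.577 m.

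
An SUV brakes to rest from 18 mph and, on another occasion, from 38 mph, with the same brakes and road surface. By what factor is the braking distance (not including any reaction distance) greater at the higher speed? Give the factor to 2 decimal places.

Factor ≈ 4.46

Braking distance d = v²/(2a), so with a fixed, d ∝ v².
Factor = (38/18)² = 2.1111² = 4.4567.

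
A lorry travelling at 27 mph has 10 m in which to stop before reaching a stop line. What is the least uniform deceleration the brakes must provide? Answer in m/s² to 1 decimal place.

27 mph × 0.44704 = 12.0701 m/s.
v² = 2a·d ⇒ a = v²/(2d) = 12.0701² / (2 × 10.000) = 145.687 / 20.000 = 7.2844 m/s².

Required deceleration ≈ 7.3 m/s²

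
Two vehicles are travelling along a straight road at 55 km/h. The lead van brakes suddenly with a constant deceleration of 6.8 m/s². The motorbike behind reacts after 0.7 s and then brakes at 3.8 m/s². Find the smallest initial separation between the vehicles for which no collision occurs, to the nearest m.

Minimum gap ≈ 24 m

55 km/h ÷ 3.6 = 15.2778 m/s.
Leader travels v²/(2a_L) = 233.411 / 13.600 = 17.163 m before stopping.
Follower covers v·t_r = 15.2778 × 0.7 = 10.694 m while reacting, then v²/(2a_F) = 233.411 / 7.600 = 30.712 m while braking, for a total of 10.694 + 30.712 = 41.406 m.
Since a_F ≤ a_L and the follower starts braking later, the follower is never slower than the leader, so the closest approach is when both have stopped.
Minimum gap = 41.406 − 17.163 = 24.243 m.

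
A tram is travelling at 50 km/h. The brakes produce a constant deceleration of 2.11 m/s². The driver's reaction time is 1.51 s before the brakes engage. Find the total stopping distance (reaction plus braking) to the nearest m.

Total stopping distance ≈ 67 m

50 km/h ÷ 3.6 = 13.8889 m/s.
Reaction distance = v·t_r = 13.8889 × 1.51 = 20.972 m.
Braking distance = v²/(2a) = 13.8889² / (2 × 2.110) = 192.902 / 4.220 = 45.711 m.
Total = 20.972 + 45.711 = 66.683 m.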